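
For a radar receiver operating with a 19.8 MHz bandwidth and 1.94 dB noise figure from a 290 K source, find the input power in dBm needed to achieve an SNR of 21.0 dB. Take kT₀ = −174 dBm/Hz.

Sensitivity = −174 + 10 log₁₀(B) + NF + SNR_min
= −174 + 72.97 + 1.94 + 21.0
= −78.09 dBm → −78.1 dBm

−78.1 dBm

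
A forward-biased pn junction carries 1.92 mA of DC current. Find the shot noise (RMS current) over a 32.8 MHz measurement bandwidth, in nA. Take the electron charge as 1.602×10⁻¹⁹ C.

I_n = √(2qI·B)
2qI·B = 2 × 1.602×10⁻¹⁹ × 1.92×10⁻³ × 3.28×10⁷ = 2.02×10⁻¹⁴ A²
I_n = √(2.02×10⁻¹⁴) = 1.42×10⁻⁷ A = 142 nA

142 nA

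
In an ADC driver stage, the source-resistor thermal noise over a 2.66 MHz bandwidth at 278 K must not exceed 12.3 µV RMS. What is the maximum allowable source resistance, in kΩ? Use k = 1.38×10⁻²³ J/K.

3.71 kΩ

Johnson–Nyquist: V_n = √(4kTRB) ⇒ R = V_n² / (4kTB)
4kTB = 4 × 1.38×10⁻²³ × 278 × 2.66×10⁶ = 4.08×10⁻¹⁴
R = (1.23×10⁻⁵)² / 4.08×10⁻¹⁴ = 3.71×10³ Ω = 3.71 kΩ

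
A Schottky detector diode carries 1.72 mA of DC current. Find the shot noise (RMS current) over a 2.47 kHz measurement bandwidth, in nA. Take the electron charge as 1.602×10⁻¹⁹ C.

I_n = √(2qI·B)
2qI·B = 2 × 1.602×10⁻¹⁹ × 1.72×10⁻³ × 2.47×10³ = 1.36×10⁻¹⁸ A²
I_n = √(1.36×10⁻¹⁸) = 1.17×10⁻⁹ A = 1.17 nA

1.17 nA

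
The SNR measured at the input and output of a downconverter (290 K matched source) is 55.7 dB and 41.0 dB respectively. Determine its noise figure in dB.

14.7 dB

NF (dB) = SNR_in(dB) − SNR_out(dB) when the source is at T₀
NF = 55.7 − 41.0 = 14.7 dB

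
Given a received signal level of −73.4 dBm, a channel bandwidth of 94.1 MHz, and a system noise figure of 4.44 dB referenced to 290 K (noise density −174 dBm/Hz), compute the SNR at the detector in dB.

16.4 dB

Noise floor: N = −174 + 10 log₁₀(B) + NF
10 log₁₀(9.41×10⁷) = 79.74 dB
N = −174 + 79.74 + 4.44 = −89.82 dBm
SNR = P_sig − N = −73.4 − (−89.82) = 16.42 dB → 16.4 dB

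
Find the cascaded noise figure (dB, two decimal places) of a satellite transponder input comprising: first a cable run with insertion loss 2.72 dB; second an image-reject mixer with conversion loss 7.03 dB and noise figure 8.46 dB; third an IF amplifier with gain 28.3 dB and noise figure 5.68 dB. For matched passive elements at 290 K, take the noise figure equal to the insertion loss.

15.87 dB

Convert to linear (a loss of L dB is a gain of −L dB): F_i = 10^(NF_i/10), G_i = 10^(G_i,dB/10)
  Stage 1: F_1 = 10^(2.72/10) = 1.871, G_1 = 10^(−2.72/10) = 0.5346
  Stage 2: F_2 = 10^(8.46/10) = 7.015, G_2 = 10^(−7.03/10) = 0.1982
  Stage 3: F_3 = 10^(5.68/10) = 3.698, G_3 = 10^(28.3/10) = 676.1
Friis cascade:
  F = 1.871 + (7.015 − 1)/0.5346 + (3.698 − 1)/0.1059 = 38.60
NF = 10 log₁₀(38.60) = 15.87 dB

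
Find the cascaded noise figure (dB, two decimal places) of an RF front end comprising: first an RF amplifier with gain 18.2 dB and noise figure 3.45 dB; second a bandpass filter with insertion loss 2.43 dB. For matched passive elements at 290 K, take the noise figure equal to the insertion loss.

Convert to linear (a loss of L dB is a gain of −L dB): F_i = 10^(NF_i/10), G_i = 10^(G_i,dB/10)
  Stage 1: F_1 = 10^(3.45/10) = 2.213, G_1 = 10^(18.2/10) = 66.07
  Stage 2: F_2 = 10^(2.43/10) = 1.750, G_2 = 10^(−2.43/10) = 0.5715
Friis cascade:
  F = 2.213 + (1.750 − 1)/66.07 = 2.224
NF = 10 log₁₀(2.224) = 3.47 dB

3.47 dB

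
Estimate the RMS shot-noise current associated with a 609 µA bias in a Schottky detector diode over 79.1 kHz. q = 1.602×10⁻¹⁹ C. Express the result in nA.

I_n = √(2qI·B)
2qI·B = 2 × 1.602×10⁻¹⁹ × 6.09×10⁻⁴ × 7.91×10⁴ = 1.54×10⁻¹⁷ A²
I_n = √(1.54×10⁻¹⁷) = 3.93×10⁻⁹ A = 3.93 nA

3.93 nA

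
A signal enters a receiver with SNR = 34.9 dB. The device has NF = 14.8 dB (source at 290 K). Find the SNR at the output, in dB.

By definition F = SNR_in/SNR_out, so in dB: SNR_out = SNR_in − NF
SNR_out = 34.9 − 14.8 = 20.1 dB

20.1 dB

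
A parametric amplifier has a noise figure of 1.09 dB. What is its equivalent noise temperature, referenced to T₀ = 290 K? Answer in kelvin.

F = 10^(1.09/10) = 1.28529
T_e = (F − 1)·T₀ = (1.28529 − 1) × 290 = 82.7 K

82.7 K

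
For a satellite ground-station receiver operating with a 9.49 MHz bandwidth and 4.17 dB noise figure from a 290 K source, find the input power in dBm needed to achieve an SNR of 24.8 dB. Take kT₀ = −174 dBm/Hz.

−75.3 dBm

Sensitivity = −174 + 10 log₁₀(B) + NF + SNR_min
= −174 + 69.77 + 4.17 + 24.8
= −75.26 dBm → −75.3 dBm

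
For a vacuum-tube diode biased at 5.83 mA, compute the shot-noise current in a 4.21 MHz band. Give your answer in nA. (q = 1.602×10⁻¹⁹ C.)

88.7 nA

I_n = √(2qI·B)
2qI·B = 2 × 1.602×10⁻¹⁹ × 5.83×10⁻³ × 4.21×10⁶ = 7.86×10⁻¹⁵ A²
I_n = √(7.86×10⁻¹⁵) = 8.87×10⁻⁸ A = 88.7 nA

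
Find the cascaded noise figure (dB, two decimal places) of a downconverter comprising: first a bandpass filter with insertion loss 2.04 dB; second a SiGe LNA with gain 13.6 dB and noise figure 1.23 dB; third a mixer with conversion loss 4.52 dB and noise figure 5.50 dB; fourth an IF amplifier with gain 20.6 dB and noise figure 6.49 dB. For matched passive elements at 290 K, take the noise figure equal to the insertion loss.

4.75 dB

Convert to linear (a loss of L dB is a gain of −L dB): F_i = 10^(NF_i/10), G_i = 10^(G_i,dB/10)
  Stage 1: F_1 = 10^(2.04/10) = 1.600, G_1 = 10^(−2.04/10) = 0.6252
  Stage 2: F_2 = 10^(1.23/10) = 1.327, G_2 = 10^(13.6/10) = 22.91
  Stage 3: F_3 = 10^(5.50/10) = 3.548, G_3 = 10^(−4.52/10) = 0.3532
  Stage 4: F_4 = 10^(6.49/10) = 4.457, G_4 = 10^(20.6/10) = 114.8
Friis cascade:
  F = 1.600 + (1.327 − 1)/0.6252 + (3.548 − 1)/14.32 + (4.457 − 1)/5.058 = 2.985
NF = 10 log₁₀(2.985) = 4.75 dB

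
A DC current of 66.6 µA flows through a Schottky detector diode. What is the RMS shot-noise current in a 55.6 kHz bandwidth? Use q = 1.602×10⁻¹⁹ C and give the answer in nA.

1.09 nA

I_n = √(2qI·B)
2qI·B = 2 × 1.602×10⁻¹⁹ × 6.66×10⁻⁵ × 5.56×10⁴ = 1.19×10⁻¹⁸ A²
I_n = √(1.19×10⁻¹⁸) = 1.09×10⁻⁹ A = 1.09 nA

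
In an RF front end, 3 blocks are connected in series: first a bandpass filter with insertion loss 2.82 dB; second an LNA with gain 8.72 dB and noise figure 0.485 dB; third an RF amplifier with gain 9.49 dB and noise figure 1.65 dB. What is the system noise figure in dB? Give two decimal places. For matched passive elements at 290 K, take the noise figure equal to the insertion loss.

3.54 dB

Convert to linear (a loss of L dB is a gain of −L dB): F_i = 10^(NF_i/10), G_i = 10^(G_i,dB/10)
  Stage 1: F_1 = 10^(2.82/10) = 1.914, G_1 = 10^(−2.82/10) = 0.5224
  Stage 2: F_2 = 10^(0.485/10) = 1.118, G_2 = 10^(8.72/10) = 7.447
  Stage 3: F_3 = 10^(1.65/10) = 1.462, G_3 = 10^(9.49/10) = 8.892
Friis cascade:
  F = 1.914 + (1.118 − 1)/0.5224 + (1.462 − 1)/3.890 = 2.259
NF = 10 log₁₀(2.259) = 3.54 dB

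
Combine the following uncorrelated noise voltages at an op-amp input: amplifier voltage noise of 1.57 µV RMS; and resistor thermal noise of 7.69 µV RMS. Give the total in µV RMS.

Uncorrelated sources add in power (mean-square): V_tot = √(ΣV_i²)
V_tot = √[(1.57×10⁻⁶)² + (7.69×10⁻⁶)²] = 7.85×10⁻⁶ V = 7.85 µV

7.85 µV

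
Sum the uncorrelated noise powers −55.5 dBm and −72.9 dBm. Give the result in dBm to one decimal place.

−55.4 dBm

Convert to linear, add, convert back:
P₁ = 2.82×10⁻⁹ W, P₂ = 5.13×10⁻¹¹ W
P_tot = 2.87×10⁻⁹ W → 10 log₁₀(P_tot / 10⁻³) = −55.4 dBm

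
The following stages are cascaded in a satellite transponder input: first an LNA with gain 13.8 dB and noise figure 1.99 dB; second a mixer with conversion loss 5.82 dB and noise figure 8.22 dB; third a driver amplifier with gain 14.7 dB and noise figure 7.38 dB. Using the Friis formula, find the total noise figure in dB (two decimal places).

Convert to linear (a loss of L dB is a gain of −L dB): F_i = 10^(NF_i/10), G_i = 10^(G_i,dB/10)
  Stage 1: F_1 = 10^(1.99/10) = 1.581, G_1 = 10^(13.8/10) = 23.99
  Stage 2: F_2 = 10^(8.22/10) = 6.637, G_2 = 10^(−5.82/10) = 0.2618
  Stage 3: F_3 = 10^(7.38/10) = 5.470, G_3 = 10^(14.7/10) = 29.51
Friis cascade:
  F = 1.581 + (6.637 − 1)/23.99 + (5.470 − 1)/6.281 = 2.528
NF = 10 log₁₀(2.528) = 4.03 dB

4.03 dB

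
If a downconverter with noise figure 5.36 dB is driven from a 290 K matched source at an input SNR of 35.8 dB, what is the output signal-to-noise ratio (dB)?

By definition F = SNR_in/SNR_out, so in dB: SNR_out = SNR_in − NF
SNR_out = 35.8 − 5.36 = 30.44 dB

30.44 dB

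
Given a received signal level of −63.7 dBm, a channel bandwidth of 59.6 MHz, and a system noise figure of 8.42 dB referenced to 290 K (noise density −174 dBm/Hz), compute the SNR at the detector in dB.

Noise floor: N = −174 + 10 log₁₀(B) + NF
10 log₁₀(5.96×10⁷) = 77.75 dB
N = −174 + 77.75 + 8.42 = −87.83 dBm
SNR = P_sig − N = −63.7 − (−87.83) = 24.13 dB → 24.1 dB

24.1 dB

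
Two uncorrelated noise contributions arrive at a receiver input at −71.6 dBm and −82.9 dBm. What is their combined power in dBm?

Convert to linear, add, convert back:
P₁ = 6.92×10⁻¹¹ W, P₂ = 5.13×10⁻¹² W
P_tot = 7.43×10⁻¹¹ W → 10 log₁₀(P_tot / 10⁻³) = −71.3 dBm

−71.3 dBm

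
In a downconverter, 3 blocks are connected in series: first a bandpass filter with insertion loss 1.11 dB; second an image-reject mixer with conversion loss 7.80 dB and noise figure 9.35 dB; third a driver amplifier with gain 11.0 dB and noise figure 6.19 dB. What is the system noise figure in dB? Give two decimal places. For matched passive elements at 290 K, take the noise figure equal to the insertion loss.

Convert to linear (a loss of L dB is a gain of −L dB): F_i = 10^(NF_i/10), G_i = 10^(G_i,dB/10)
  Stage 1: F_1 = 10^(1.11/10) = 1.291, G_1 = 10^(−1.11/10) = 0.7745
  Stage 2: F_2 = 10^(9.35/10) = 8.610, G_2 = 10^(−7.80/10) = 0.1660
  Stage 3: F_3 = 10^(6.19/10) = 4.159, G_3 = 10^(11.0/10) = 12.59
Friis cascade:
  F = 1.291 + (8.610 − 1)/0.7745 + (4.159 − 1)/0.1285 = 35.70
NF = 10 log₁₀(35.70) = 15.53 dB

15.53 dB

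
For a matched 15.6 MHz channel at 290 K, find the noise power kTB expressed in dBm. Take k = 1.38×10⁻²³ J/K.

−102.0 dBm

P_n = kTB = 1.38×10⁻²³ × 290 × 1.56×10⁷ = 6.24×10⁻¹⁴ W
In dBm: 10 log₁₀(6.24×10⁻¹⁴ / 10⁻³) = −102.0 dBm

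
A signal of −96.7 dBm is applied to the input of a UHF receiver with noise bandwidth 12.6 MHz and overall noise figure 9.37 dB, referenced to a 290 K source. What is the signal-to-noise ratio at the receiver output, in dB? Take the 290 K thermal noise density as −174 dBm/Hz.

−3.1 dB

Noise floor: N = −174 + 10 log₁₀(B) + NF
10 log₁₀(1.26×10⁷) = 71 dB
N = −174 + 71 + 9.37 = −93.63 dBm
SNR = P_sig − N = −96.7 − (−93.63) = −3.07 dB → −3.1 dB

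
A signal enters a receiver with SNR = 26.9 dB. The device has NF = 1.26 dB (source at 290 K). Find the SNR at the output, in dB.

25.64 dB

By definition F = SNR_in/SNR_out, so in dB: SNR_out = SNR_in − NF
SNR_out = 26.9 − 1.26 = 25.64 dB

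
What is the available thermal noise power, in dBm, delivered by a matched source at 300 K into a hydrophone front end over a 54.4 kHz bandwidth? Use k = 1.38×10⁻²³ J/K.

P_n = kTB = 1.38×10⁻²³ × 300 × 5.44×10⁴ = 2.25×10⁻¹⁶ W
In dBm: 10 log₁₀(2.25×10⁻¹⁶ / 10⁻³) = −126.5 dBm

−126.5 dBm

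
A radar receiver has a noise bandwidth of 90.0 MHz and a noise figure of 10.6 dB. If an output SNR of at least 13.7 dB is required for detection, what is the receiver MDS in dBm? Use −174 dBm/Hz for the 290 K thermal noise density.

Sensitivity = −174 + 10 log₁₀(B) + NF + SNR_min
= −174 + 79.54 + 10.6 + 13.7
= −70.16 dBm → −70.2 dBm

−70.2 dBm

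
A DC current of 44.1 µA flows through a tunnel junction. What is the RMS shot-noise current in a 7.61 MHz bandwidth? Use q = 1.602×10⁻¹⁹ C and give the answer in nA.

I_n = √(2qI·B)
2qI·B = 2 × 1.602×10⁻¹⁹ × 4.41×10⁻⁵ × 7.61×10⁶ = 1.08×10⁻¹⁶ A²
I_n = √(1.08×10⁻¹⁶) = 1.04×10⁻⁸ A = 10.4 nA

10.4 nA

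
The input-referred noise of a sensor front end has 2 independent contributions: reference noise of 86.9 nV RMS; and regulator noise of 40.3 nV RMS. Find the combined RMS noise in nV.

95.8 nV

Uncorrelated sources add in power (mean-square): V_tot = √(ΣV_i²)
V_tot = √[(8.69×10⁻⁸)² + (4.03×10⁻⁸)²] = 9.58×10⁻⁸ V = 95.8 nV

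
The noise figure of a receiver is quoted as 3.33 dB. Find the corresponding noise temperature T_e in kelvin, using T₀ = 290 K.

334 K

F = 10^(3.33/10) = 2.15278
T_e = (F − 1)·T₀ = (2.15278 − 1) × 290 = 334 K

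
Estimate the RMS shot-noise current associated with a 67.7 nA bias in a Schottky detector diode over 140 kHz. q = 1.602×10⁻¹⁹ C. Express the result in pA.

I_n = √(2qI·B)
2qI·B = 2 × 1.602×10⁻¹⁹ × 6.77×10⁻⁸ × 1.40×10⁵ = 3.04×10⁻²¹ A²
I_n = √(3.04×10⁻²¹) = 5.51×10⁻¹¹ A = 55.1 pA

55.1 pA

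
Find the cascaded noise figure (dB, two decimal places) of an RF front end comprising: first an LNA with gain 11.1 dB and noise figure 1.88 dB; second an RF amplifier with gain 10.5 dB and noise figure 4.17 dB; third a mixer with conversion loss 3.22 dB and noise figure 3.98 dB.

Convert to linear (a loss of L dB is a gain of −L dB): F_i = 10^(NF_i/10), G_i = 10^(G_i,dB/10)
  Stage 1: F_1 = 10^(1.88/10) = 1.542, G_1 = 10^(11.1/10) = 12.88
  Stage 2: F_2 = 10^(4.17/10) = 2.612, G_2 = 10^(10.5/10) = 11.22
  Stage 3: F_3 = 10^(3.98/10) = 2.500, G_3 = 10^(−3.22/10) = 0.4764
Friis cascade:
  F = 1.542 + (2.612 − 1)/12.88 + (2.500 − 1)/144.5 = 1.677
NF = 10 log₁₀(1.677) = 2.25 dB

2.25 dB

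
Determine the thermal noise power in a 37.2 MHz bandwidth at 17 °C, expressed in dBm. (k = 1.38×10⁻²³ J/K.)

−98.3 dBm

T = 17 °C + 273.15 = 290.15 K
P_n = kTB = 1.38×10⁻²³ × 290.15 × 3.72×10⁷ = 1.49×10⁻¹³ W
In dBm: 10 log₁₀(1.49×10⁻¹³ / 10⁻³) = −98.3 dBm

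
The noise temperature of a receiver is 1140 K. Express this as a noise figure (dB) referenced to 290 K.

F = 1 + T_e/T₀ = 1 + 1140/290 = 4.93103
NF = 10 log₁₀(4.93103) = 6.93 dB

6.93 dB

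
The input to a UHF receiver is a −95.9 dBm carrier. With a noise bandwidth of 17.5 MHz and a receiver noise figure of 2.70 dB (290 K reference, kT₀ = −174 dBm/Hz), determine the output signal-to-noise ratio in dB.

3.0 dB

Noise floor: N = −174 + 10 log₁₀(B) + NF
10 log₁₀(1.75×10⁷) = 72.43 dB
N = −174 + 72.43 + 2.70 = −98.87 dBm
SNR = P_sig − N = −95.9 − (−98.87) = 2.97 dB → 3.0 dB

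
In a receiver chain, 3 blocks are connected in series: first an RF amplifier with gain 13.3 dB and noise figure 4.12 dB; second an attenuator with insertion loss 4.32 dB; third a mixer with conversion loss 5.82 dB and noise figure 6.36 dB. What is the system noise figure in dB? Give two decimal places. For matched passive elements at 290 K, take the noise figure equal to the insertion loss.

Convert to linear (a loss of L dB is a gain of −L dB): F_i = 10^(NF_i/10), G_i = 10^(G_i,dB/10)
  Stage 1: F_1 = 10^(4.12/10) = 2.582, G_1 = 10^(13.3/10) = 21.38
  Stage 2: F_2 = 10^(4.32/10) = 2.704, G_2 = 10^(−4.32/10) = 0.3698
  Stage 3: F_3 = 10^(6.36/10) = 4.325, G_3 = 10^(−5.82/10) = 0.2618
Friis cascade:
  F = 2.582 + (2.704 − 1)/21.38 + (4.325 − 1)/7.907 = 3.083
NF = 10 log₁₀(3.083) = 4.89 dB

4.89 dB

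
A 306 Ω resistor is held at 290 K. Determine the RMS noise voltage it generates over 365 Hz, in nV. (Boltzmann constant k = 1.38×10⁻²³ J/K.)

V_n = √(4kTRB)
4kTRB = 4 × 1.38×10⁻²³ × 290 × 3.06×10² × 3.65×10² = 1.79×10⁻¹⁵ V²
V_n = √(1.79×10⁻¹⁵) = 4.23×10⁻⁸ V = 42.3 nV

42.3 nV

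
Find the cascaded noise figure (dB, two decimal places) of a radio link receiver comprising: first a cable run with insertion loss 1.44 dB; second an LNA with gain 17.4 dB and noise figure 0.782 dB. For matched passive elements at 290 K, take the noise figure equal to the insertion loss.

2.22 dB

Convert to linear (a loss of L dB is a gain of −L dB): F_i = 10^(NF_i/10), G_i = 10^(G_i,dB/10)
  Stage 1: F_1 = 10^(1.44/10) = 1.393, G_1 = 10^(−1.44/10) = 0.7178
  Stage 2: F_2 = 10^(0.782/10) = 1.197, G_2 = 10^(17.4/10) = 54.95
Friis cascade:
  F = 1.393 + (1.197 − 1)/0.7178 = 1.668
NF = 10 log₁₀(1.668) = 2.22 dB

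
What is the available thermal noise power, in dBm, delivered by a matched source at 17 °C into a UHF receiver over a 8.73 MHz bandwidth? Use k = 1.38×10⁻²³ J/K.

T = 17 °C + 273.15 = 290.15 K
P_n = kTB = 1.38×10⁻²³ × 290.15 × 8.73×10⁶ = 3.50×10⁻¹⁴ W
In dBm: 10 log₁₀(3.50×10⁻¹⁴ / 10⁻³) = −104.6 dBm

−104.6 dBm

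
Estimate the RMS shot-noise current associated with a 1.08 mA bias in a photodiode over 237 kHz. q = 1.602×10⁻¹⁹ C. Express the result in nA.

9.06 nA

I_n = √(2qI·B)
2qI·B = 2 × 1.602×10⁻¹⁹ × 1.08×10⁻³ × 2.37×10⁵ = 8.20×10⁻¹⁷ A²
I_n = √(8.20×10⁻¹⁷) = 9.06×10⁻⁹ A = 9.06 nA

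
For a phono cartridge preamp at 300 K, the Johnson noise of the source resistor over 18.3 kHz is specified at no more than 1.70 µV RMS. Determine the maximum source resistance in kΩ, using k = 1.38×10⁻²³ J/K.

9.54 kΩ

Johnson–Nyquist: V_n = √(4kTRB) ⇒ R = V_n² / (4kTB)
4kTB = 4 × 1.38×10⁻²³ × 300 × 1.83×10⁴ = 3.03×10⁻¹⁶
R = (1.70×10⁻⁶)² / 3.03×10⁻¹⁶ = 9.54×10³ Ω = 9.54 kΩ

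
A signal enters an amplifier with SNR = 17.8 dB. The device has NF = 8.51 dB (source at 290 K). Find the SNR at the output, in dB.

By definition F = SNR_in/SNR_out, so in dB: SNR_out = SNR_in − NF
SNR_out = 17.8 − 8.51 = 9.29 dB

9.29 dB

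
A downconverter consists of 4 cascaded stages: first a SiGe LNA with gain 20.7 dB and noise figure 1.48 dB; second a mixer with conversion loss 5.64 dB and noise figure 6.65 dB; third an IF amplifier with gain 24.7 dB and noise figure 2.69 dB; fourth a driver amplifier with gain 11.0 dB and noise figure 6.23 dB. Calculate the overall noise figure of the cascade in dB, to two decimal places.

1.66 dB

Convert to linear (a loss of L dB is a gain of −L dB): F_i = 10^(NF_i/10), G_i = 10^(G_i,dB/10)
  Stage 1: F_1 = 10^(1.48/10) = 1.406, G_1 = 10^(20.7/10) = 117.5
  Stage 2: F_2 = 10^(6.65/10) = 4.624, G_2 = 10^(−5.64/10) = 0.2729
  Stage 3: F_3 = 10^(2.69/10) = 1.858, G_3 = 10^(24.7/10) = 295.1
  Stage 4: F_4 = 10^(6.23/10) = 4.198, G_4 = 10^(11.0/10) = 12.59
Friis cascade:
  F = 1.406 + (4.624 − 1)/117.5 + (1.858 − 1)/32.06 + (4.198 − 1)/9462 = 1.464
NF = 10 log₁₀(1.464) = 1.66 dB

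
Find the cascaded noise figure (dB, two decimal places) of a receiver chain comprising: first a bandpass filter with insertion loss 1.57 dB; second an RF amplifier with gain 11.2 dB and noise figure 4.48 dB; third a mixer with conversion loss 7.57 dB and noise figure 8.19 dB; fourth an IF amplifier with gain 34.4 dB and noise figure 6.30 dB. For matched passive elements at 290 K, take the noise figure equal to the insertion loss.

Convert to linear (a loss of L dB is a gain of −L dB): F_i = 10^(NF_i/10), G_i = 10^(G_i,dB/10)
  Stage 1: F_1 = 10^(1.57/10) = 1.435, G_1 = 10^(−1.57/10) = 0.6966
  Stage 2: F_2 = 10^(4.48/10) = 2.805, G_2 = 10^(11.2/10) = 13.18
  Stage 3: F_3 = 10^(8.19/10) = 6.592, G_3 = 10^(−7.57/10) = 0.1750
  Stage 4: F_4 = 10^(6.30/10) = 4.266, G_4 = 10^(34.4/10) = 2754
Friis cascade:
  F = 1.435 + (2.805 − 1)/0.6966 + (6.592 − 1)/9.183 + (4.266 − 1)/1.607 = 6.668
NF = 10 log₁₀(6.668) = 8.24 dB

8.24 dB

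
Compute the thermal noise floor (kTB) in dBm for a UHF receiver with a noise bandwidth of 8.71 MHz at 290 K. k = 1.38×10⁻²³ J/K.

−104.6 dBm

P_n = kTB = 1.38×10⁻²³ × 290 × 8.71×10⁶ = 3.49×10⁻¹⁴ W
In dBm: 10 log₁₀(3.49×10⁻¹⁴ / 10⁻³) = −104.6 dBm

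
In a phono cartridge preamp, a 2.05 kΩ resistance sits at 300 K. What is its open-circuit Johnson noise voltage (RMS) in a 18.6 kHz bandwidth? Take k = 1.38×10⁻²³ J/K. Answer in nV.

795 nV

V_n = √(4kTRB)
4kTRB = 4 × 1.38×10⁻²³ × 300 × 2.05×10³ × 1.86×10⁴ = 6.31×10⁻¹³ V²
V_n = √(6.31×10⁻¹³) = 7.95×10⁻⁷ V = 795 nV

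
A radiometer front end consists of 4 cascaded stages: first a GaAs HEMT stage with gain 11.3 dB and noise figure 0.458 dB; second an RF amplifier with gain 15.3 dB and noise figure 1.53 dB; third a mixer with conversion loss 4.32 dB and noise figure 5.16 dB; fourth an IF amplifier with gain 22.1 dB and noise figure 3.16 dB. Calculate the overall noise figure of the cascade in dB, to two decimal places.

Convert to linear (a loss of L dB is a gain of −L dB): F_i = 10^(NF_i/10), G_i = 10^(G_i,dB/10)
  Stage 1: F_1 = 10^(0.458/10) = 1.111, G_1 = 10^(11.3/10) = 13.49
  Stage 2: F_2 = 10^(1.53/10) = 1.422, G_2 = 10^(15.3/10) = 33.88
  Stage 3: F_3 = 10^(5.16/10) = 3.281, G_3 = 10^(−4.32/10) = 0.3698
  Stage 4: F_4 = 10^(3.16/10) = 2.070, G_4 = 10^(22.1/10) = 162.2
Friis cascade:
  F = 1.111 + (1.422 − 1)/13.49 + (3.281 − 1)/457.1 + (2.070 − 1)/169.0 = 1.154
NF = 10 log₁₀(1.154) = 0.62 dB

0.62 dB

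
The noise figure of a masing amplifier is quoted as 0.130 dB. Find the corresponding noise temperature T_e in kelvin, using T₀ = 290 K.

F = 10^(0.130/10) = 1.03039
T_e = (F − 1)·T₀ = (1.03039 − 1) × 290 = 8.81 K

8.81 K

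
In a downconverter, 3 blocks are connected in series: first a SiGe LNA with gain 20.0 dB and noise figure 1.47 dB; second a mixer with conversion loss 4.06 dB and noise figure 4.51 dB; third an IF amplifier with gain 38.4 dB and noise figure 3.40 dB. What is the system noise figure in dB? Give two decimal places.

Convert to linear (a loss of L dB is a gain of −L dB): F_i = 10^(NF_i/10), G_i = 10^(G_i,dB/10)
  Stage 1: F_1 = 10^(1.47/10) = 1.403, G_1 = 10^(20.0/10) = 100.0
  Stage 2: F_2 = 10^(4.51/10) = 2.825, G_2 = 10^(−4.06/10) = 0.3926
  Stage 3: F_3 = 10^(3.40/10) = 2.188, G_3 = 10^(38.4/10) = 6918
Friis cascade:
  F = 1.403 + (2.825 − 1)/100.0 + (2.188 − 1)/39.26 = 1.451
NF = 10 log₁₀(1.451) = 1.62 dB

1.62 dB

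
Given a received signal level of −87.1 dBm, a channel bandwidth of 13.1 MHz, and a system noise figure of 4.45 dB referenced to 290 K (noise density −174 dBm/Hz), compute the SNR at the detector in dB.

Noise floor: N = −174 + 10 log₁₀(B) + NF
10 log₁₀(1.31×10⁷) = 71.17 dB
N = −174 + 71.17 + 4.45 = −98.38 dBm
SNR = P_sig − N = −87.1 − (−98.38) = 11.28 dB → 11.3 dB

11.3 dB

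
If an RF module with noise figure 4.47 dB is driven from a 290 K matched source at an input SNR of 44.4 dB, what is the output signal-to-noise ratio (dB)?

By definition F = SNR_in/SNR_out, so in dB: SNR_out = SNR_in − NF
SNR_out = 44.4 − 4.47 = 39.93 dB

39.93 dB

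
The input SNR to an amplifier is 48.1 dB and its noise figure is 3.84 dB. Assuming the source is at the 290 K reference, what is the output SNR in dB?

44.26 dB

By definition F = SNR_in/SNR_out, so in dB: SNR_out = SNR_in − NF
SNR_out = 48.1 − 3.84 = 44.26 dB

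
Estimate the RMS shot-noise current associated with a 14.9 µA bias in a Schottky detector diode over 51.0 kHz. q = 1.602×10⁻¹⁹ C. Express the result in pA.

493 pA

I_n = √(2qI·B)
2qI·B = 2 × 1.602×10⁻¹⁹ × 1.49×10⁻⁵ × 5.10×10⁴ = 2.43×10⁻¹⁹ A²
I_n = √(2.43×10⁻¹⁹) = 4.93×10⁻¹⁰ A = 493 pA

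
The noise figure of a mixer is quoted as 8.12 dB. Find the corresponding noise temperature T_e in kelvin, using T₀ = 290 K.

F = 10^(8.12/10) = 6.48634
T_e = (F − 1)·T₀ = (6.48634 − 1) × 290 = 1591 K

1591 K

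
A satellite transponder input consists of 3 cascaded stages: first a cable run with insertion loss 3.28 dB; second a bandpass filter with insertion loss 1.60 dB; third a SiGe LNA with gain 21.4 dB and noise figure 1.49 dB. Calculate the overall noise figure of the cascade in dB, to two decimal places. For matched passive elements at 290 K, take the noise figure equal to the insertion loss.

Convert to linear (a loss of L dB is a gain of −L dB): F_i = 10^(NF_i/10), G_i = 10^(G_i,dB/10)
  Stage 1: F_1 = 10^(3.28/10) = 2.128, G_1 = 10^(−3.28/10) = 0.4699
  Stage 2: F_2 = 10^(1.60/10) = 1.445, G_2 = 10^(−1.60/10) = 0.6918
  Stage 3: F_3 = 10^(1.49/10) = 1.409, G_3 = 10^(21.4/10) = 138.0
Friis cascade:
  F = 2.128 + (1.445 − 1)/0.4699 + (1.409 − 1)/0.3251 = 4.335
NF = 10 log₁₀(4.335) = 6.37 dB

6.37 dB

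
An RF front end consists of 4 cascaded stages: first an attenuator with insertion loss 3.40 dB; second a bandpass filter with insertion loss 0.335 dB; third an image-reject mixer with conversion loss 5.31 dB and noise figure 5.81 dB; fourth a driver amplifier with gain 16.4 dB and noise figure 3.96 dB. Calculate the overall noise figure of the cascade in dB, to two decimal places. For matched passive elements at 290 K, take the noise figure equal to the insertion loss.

Convert to linear (a loss of L dB is a gain of −L dB): F_i = 10^(NF_i/10), G_i = 10^(G_i,dB/10)
  Stage 1: F_1 = 10^(3.40/10) = 2.188, G_1 = 10^(−3.40/10) = 0.4571
  Stage 2: F_2 = 10^(0.335/10) = 1.080, G_2 = 10^(−0.335/10) = 0.9258
  Stage 3: F_3 = 10^(5.81/10) = 3.811, G_3 = 10^(−5.31/10) = 0.2944
  Stage 4: F_4 = 10^(3.96/10) = 2.489, G_4 = 10^(16.4/10) = 43.65
Friis cascade:
  F = 2.188 + (1.080 − 1)/0.4571 + (3.811 − 1)/0.4232 + (2.489 − 1)/0.1246 = 20.95
NF = 10 log₁₀(20.95) = 13.21 dB

13.21 dB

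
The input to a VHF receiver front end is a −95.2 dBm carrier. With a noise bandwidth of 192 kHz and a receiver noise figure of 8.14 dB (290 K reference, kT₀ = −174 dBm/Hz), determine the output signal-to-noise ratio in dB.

Noise floor: N = −174 + 10 log₁₀(B) + NF
10 log₁₀(1.92×10⁵) = 52.83 dB
N = −174 + 52.83 + 8.14 = −113.03 dBm
SNR = P_sig − N = −95.2 − (−113.03) = 17.83 dB → 17.8 dB

17.8 dB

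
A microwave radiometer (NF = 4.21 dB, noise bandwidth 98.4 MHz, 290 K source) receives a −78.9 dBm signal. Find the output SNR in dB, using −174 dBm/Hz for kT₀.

Noise floor: N = −174 + 10 log₁₀(B) + NF
10 log₁₀(9.84×10⁷) = 79.93 dB
N = −174 + 79.93 + 4.21 = −89.86 dBm
SNR = P_sig − N = −78.9 − (−89.86) = 10.96 dB → 11.0 dB

11.0 dB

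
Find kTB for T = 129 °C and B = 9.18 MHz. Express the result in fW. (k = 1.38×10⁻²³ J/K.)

T = 129 °C + 273.15 = 402.15 K
P_n = kTB = 1.38×10⁻²³ × 402.15 × 9.18×10⁶ = 5.09×10⁻¹⁴ W = 50.9 fW

50.9 fW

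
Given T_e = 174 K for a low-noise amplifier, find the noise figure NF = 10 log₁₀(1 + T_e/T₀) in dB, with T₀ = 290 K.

F = 1 + T_e/T₀ = 1 + 174/290 = 1.6
NF = 10 log₁₀(1.6) = 2.04 dB

2.04 dB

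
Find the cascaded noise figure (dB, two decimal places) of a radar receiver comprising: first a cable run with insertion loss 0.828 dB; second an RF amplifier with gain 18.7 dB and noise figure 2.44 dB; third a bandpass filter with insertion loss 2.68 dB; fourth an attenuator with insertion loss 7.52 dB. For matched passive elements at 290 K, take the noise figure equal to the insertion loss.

Convert to linear (a loss of L dB is a gain of −L dB): F_i = 10^(NF_i/10), G_i = 10^(G_i,dB/10)
  Stage 1: F_1 = 10^(0.828/10) = 1.210, G_1 = 10^(−0.828/10) = 0.8264
  Stage 2: F_2 = 10^(2.44/10) = 1.754, G_2 = 10^(18.7/10) = 74.13
  Stage 3: F_3 = 10^(2.68/10) = 1.854, G_3 = 10^(−2.68/10) = 0.5395
  Stage 4: F_4 = 10^(7.52/10) = 5.649, G_4 = 10^(−7.52/10) = 0.1770
Friis cascade:
  F = 1.210 + (1.754 − 1)/0.8264 + (1.854 − 1)/61.26 + (5.649 − 1)/33.05 = 2.277
NF = 10 log₁₀(2.277) = 3.57 dB

3.57 dB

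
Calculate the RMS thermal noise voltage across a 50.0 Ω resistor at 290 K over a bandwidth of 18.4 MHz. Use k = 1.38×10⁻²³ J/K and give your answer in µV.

V_n = √(4kTRB)
4kTRB = 4 × 1.38×10⁻²³ × 290 × 5.00×10¹ × 1.84×10⁷ = 1.47×10⁻¹¹ V²
V_n = √(1.47×10⁻¹¹) = 3.84×10⁻⁶ V = 3.84 µV

3.84 µV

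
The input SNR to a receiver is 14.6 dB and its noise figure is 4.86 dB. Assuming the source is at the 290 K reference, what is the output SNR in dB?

By definition F = SNR_in/SNR_out, so in dB: SNR_out = SNR_in − NF
SNR_out = 14.6 − 4.86 = 9.74 dB

9.74 dB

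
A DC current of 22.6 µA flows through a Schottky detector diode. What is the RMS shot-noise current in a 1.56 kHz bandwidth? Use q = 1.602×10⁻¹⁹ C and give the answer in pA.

106 pA

I_n = √(2qI·B)
2qI·B = 2 × 1.602×10⁻¹⁹ × 2.26×10⁻⁵ × 1.56×10³ = 1.13×10⁻²⁰ A²
I_n = √(1.13×10⁻²⁰) = 1.06×10⁻¹⁰ A = 106 pA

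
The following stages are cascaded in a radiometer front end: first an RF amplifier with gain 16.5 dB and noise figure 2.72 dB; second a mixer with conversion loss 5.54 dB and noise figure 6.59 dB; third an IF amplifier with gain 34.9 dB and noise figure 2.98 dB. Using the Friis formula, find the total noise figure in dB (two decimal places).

3.07 dB

Convert to linear (a loss of L dB is a gain of −L dB): F_i = 10^(NF_i/10), G_i = 10^(G_i,dB/10)
  Stage 1: F_1 = 10^(2.72/10) = 1.871, G_1 = 10^(16.5/10) = 44.67
  Stage 2: F_2 = 10^(6.59/10) = 4.560, G_2 = 10^(−5.54/10) = 0.2793
  Stage 3: F_3 = 10^(2.98/10) = 1.986, G_3 = 10^(34.9/10) = 3090
Friis cascade:
  F = 1.871 + (4.560 − 1)/44.67 + (1.986 − 1)/12.47 = 2.029
NF = 10 log₁₀(2.029) = 3.07 dB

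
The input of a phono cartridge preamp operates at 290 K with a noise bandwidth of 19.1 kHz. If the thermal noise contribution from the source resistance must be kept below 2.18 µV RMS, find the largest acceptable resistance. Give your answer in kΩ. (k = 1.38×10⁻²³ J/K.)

15.5 kΩ

Johnson–Nyquist: V_n = √(4kTRB) ⇒ R = V_n² / (4kTB)
4kTB = 4 × 1.38×10⁻²³ × 290 × 1.91×10⁴ = 3.06×10⁻¹⁶
R = (2.18×10⁻⁶)² / 3.06×10⁻¹⁶ = 1.55×10⁴ Ω = 15.5 kΩ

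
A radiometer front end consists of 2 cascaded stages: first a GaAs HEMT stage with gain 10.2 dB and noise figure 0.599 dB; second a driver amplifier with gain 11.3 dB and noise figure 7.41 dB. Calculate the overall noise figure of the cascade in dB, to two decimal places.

1.98 dB

Convert to linear (a loss of L dB is a gain of −L dB): F_i = 10^(NF_i/10), G_i = 10^(G_i,dB/10)
  Stage 1: F_1 = 10^(0.599/10) = 1.148, G_1 = 10^(10.2/10) = 10.47
  Stage 2: F_2 = 10^(7.41/10) = 5.508, G_2 = 10^(11.3/10) = 13.49
Friis cascade:
  F = 1.148 + (5.508 − 1)/10.47 = 1.578
NF = 10 log₁₀(1.578) = 1.98 dB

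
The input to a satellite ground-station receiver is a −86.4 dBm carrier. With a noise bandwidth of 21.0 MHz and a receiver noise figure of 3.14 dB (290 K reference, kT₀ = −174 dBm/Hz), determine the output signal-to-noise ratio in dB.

Noise floor: N = −174 + 10 log₁₀(B) + NF
10 log₁₀(2.10×10⁷) = 73.22 dB
N = −174 + 73.22 + 3.14 = −97.64 dBm
SNR = P_sig − N = −86.4 − (−97.64) = 11.24 dB → 11.2 dB

11.2 dB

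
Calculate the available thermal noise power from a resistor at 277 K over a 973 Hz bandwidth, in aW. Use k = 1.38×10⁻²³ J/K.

P_n = kTB = 1.38×10⁻²³ × 277 × 9.73×10² = 3.72×10⁻¹⁸ W = 3.72 aW

3.72 aW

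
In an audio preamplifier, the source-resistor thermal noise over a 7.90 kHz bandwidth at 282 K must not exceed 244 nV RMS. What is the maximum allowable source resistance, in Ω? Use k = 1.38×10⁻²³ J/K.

Johnson–Nyquist: V_n = √(4kTRB) ⇒ R = V_n² / (4kTB)
4kTB = 4 × 1.38×10⁻²³ × 282 × 7.90×10³ = 1.23×10⁻¹⁶
R = (2.44×10⁻⁷)² / 1.23×10⁻¹⁶ = 4.84×10² Ω = 484 Ω

484 Ω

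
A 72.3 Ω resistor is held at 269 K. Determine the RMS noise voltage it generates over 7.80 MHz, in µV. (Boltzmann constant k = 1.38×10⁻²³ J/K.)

V_n = √(4kTRB)
4kTRB = 4 × 1.38×10⁻²³ × 269 × 7.23×10¹ × 7.80×10⁶ = 8.37×10⁻¹² V²
V_n = √(8.37×10⁻¹²) = 2.89×10⁻⁶ V = 2.89 µV

2.89 µV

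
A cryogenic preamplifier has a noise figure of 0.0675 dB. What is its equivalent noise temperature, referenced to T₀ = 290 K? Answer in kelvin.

4.54 K

F = 10^(0.0675/10) = 1.01566
T_e = (F − 1)·T₀ = (1.01566 − 1) × 290 = 4.54 K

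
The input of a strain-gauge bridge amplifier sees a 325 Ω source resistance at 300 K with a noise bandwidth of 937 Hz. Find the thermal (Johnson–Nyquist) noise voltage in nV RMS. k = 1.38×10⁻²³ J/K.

71.0 nV

V_n = √(4kTRB)
4kTRB = 4 × 1.38×10⁻²³ × 300 × 3.25×10² × 9.37×10² = 5.04×10⁻¹⁵ V²
V_n = √(5.04×10⁻¹⁵) = 7.10×10⁻⁸ V = 71.0 nV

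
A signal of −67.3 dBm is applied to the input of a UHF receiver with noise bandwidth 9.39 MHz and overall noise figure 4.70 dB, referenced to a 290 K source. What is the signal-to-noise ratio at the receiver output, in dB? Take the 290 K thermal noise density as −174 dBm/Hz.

32.3 dB

Noise floor: N = −174 + 10 log₁₀(B) + NF
10 log₁₀(9.39×10⁶) = 69.73 dB
N = −174 + 69.73 + 4.70 = −99.57 dBm
SNR = P_sig − N = −67.3 − (−99.57) = 32.27 dB → 32.3 dB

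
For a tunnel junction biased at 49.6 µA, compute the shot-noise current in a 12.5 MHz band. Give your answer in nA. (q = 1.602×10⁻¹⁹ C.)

I_n = √(2qI·B)
2qI·B = 2 × 1.602×10⁻¹⁹ × 4.96×10⁻⁵ × 1.25×10⁷ = 1.99×10⁻¹⁶ A²
I_n = √(1.99×10⁻¹⁶) = 1.41×10⁻⁸ A = 14.1 nA

14.1 nA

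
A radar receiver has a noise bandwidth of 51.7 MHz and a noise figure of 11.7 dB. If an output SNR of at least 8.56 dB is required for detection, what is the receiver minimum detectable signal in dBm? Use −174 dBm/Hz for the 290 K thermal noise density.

Sensitivity = −174 + 10 log₁₀(B) + NF + SNR_min
= −174 + 77.13 + 11.7 + 8.56
= −76.61 dBm → −76.6 dBm

−76.6 dBm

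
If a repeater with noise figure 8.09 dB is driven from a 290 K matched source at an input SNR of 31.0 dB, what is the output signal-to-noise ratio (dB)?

By definition F = SNR_in/SNR_out, so in dB: SNR_out = SNR_in − NF
SNR_out = 31.0 − 8.09 = 22.91 dB

22.91 dB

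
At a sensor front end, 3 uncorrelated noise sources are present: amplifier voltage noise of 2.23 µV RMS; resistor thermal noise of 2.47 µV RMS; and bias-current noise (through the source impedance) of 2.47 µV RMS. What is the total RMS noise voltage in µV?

4.14 µV

Uncorrelated sources add in power (mean-square): V_tot = √(ΣV_i²)
V_tot = √[(2.23×10⁻⁶)² + (2.47×10⁻⁶)² + (2.47×10⁻⁶)²] = 4.14×10⁻⁶ V = 4.14 µV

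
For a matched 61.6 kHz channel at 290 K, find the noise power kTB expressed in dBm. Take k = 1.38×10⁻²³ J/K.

−126.1 dBm

P_n = kTB = 1.38×10⁻²³ × 290 × 6.16×10⁴ = 2.47×10⁻¹⁶ W
In dBm: 10 log₁₀(2.47×10⁻¹⁶ / 10⁻³) = −126.1 dBm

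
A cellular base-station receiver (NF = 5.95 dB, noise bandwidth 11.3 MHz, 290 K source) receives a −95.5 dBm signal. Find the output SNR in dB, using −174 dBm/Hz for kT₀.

2.0 dB

Noise floor: N = −174 + 10 log₁₀(B) + NF
10 log₁₀(1.13×10⁷) = 70.53 dB
N = −174 + 70.53 + 5.95 = −97.52 dBm
SNR = P_sig − N = −95.5 − (−97.52) = 2.02 dB → 2.0 dB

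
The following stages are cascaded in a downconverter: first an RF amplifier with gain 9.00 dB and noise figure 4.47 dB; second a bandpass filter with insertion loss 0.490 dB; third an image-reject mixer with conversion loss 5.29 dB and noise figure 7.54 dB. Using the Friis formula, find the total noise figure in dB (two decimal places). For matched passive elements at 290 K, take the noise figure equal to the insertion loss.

5.41 dB

Convert to linear (a loss of L dB is a gain of −L dB): F_i = 10^(NF_i/10), G_i = 10^(G_i,dB/10)
  Stage 1: F_1 = 10^(4.47/10) = 2.799, G_1 = 10^(9.00/10) = 7.943
  Stage 2: F_2 = 10^(0.490/10) = 1.119, G_2 = 10^(−0.490/10) = 0.8933
  Stage 3: F_3 = 10^(7.54/10) = 5.675, G_3 = 10^(−5.29/10) = 0.2958
Friis cascade:
  F = 2.799 + (1.119 − 1)/7.943 + (5.675 − 1)/7.096 = 3.473
NF = 10 log₁₀(3.473) = 5.41 dB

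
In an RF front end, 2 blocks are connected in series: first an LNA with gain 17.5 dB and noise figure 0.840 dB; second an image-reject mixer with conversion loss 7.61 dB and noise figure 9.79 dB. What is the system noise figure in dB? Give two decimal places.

Convert to linear (a loss of L dB is a gain of −L dB): F_i = 10^(NF_i/10), G_i = 10^(G_i,dB/10)
  Stage 1: F_1 = 10^(0.840/10) = 1.213, G_1 = 10^(17.5/10) = 56.23
  Stage 2: F_2 = 10^(9.79/10) = 9.528, G_2 = 10^(−7.61/10) = 0.1734
Friis cascade:
  F = 1.213 + (9.528 − 1)/56.23 = 1.365
NF = 10 log₁₀(1.365) = 1.35 dB

1.35 dB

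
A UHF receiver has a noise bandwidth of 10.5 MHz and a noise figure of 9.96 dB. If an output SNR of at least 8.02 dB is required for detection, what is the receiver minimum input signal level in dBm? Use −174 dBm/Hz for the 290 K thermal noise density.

Sensitivity = −174 + 10 log₁₀(B) + NF + SNR_min
= −174 + 70.21 + 9.96 + 8.02
= −85.81 dBm → −85.8 dBm

−85.8 dBm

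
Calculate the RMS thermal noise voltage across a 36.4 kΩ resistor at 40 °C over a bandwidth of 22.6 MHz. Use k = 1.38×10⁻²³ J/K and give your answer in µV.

119 µV

T = 40 °C + 273.15 = 313.15 K
V_n = √(4kTRB)
4kTRB = 4 × 1.38×10⁻²³ × 313.15 × 3.64×10⁴ × 2.26×10⁷ = 1.42×10⁻⁸ V²
V_n = √(1.42×10⁻⁸) = 1.19×10⁻⁴ V = 119 µV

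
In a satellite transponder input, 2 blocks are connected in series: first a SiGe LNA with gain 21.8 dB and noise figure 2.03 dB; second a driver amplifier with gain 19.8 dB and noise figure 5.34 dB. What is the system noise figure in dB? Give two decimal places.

2.07 dB

Convert to linear (a loss of L dB is a gain of −L dB): F_i = 10^(NF_i/10), G_i = 10^(G_i,dB/10)
  Stage 1: F_1 = 10^(2.03/10) = 1.596, G_1 = 10^(21.8/10) = 151.4
  Stage 2: F_2 = 10^(5.34/10) = 3.420, G_2 = 10^(19.8/10) = 95.50
Friis cascade:
  F = 1.596 + (3.420 − 1)/151.4 = 1.612
NF = 10 log₁₀(1.612) = 2.07 dB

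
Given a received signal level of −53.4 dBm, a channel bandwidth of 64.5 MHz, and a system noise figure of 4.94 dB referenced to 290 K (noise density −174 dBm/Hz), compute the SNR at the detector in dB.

37.6 dB

Noise floor: N = −174 + 10 log₁₀(B) + NF
10 log₁₀(6.45×10⁷) = 78.1 dB
N = −174 + 78.1 + 4.94 = −90.96 dBm
SNR = P_sig − N = −53.4 − (−90.96) = 37.56 dB → 37.6 dB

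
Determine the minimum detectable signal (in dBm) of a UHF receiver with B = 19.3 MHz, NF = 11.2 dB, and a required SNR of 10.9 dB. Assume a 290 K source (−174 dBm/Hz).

−79.0 dBm

Sensitivity = −174 + 10 log₁₀(B) + NF + SNR_min
= −174 + 72.86 + 11.2 + 10.9
= −79.04 dBm → −79.0 dBm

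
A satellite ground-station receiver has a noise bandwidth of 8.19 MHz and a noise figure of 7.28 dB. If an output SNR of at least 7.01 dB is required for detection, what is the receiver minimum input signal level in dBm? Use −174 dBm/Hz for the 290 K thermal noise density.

Sensitivity = −174 + 10 log₁₀(B) + NF + SNR_min
= −174 + 69.13 + 7.28 + 7.01
= −90.58 dBm → −90.6 dBm

−90.6 dBm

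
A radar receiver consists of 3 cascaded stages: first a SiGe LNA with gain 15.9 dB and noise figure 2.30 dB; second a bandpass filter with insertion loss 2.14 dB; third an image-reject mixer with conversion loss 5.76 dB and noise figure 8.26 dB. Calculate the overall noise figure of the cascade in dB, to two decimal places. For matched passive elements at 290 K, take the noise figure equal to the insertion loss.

Convert to linear (a loss of L dB is a gain of −L dB): F_i = 10^(NF_i/10), G_i = 10^(G_i,dB/10)
  Stage 1: F_1 = 10^(2.30/10) = 1.698, G_1 = 10^(15.9/10) = 38.90
  Stage 2: F_2 = 10^(2.14/10) = 1.637, G_2 = 10^(−2.14/10) = 0.6109
  Stage 3: F_3 = 10^(8.26/10) = 6.699, G_3 = 10^(−5.76/10) = 0.2655
Friis cascade:
  F = 1.698 + (1.637 − 1)/38.90 + (6.699 − 1)/23.77 = 1.954
NF = 10 log₁₀(1.954) = 2.91 dB

2.91 dB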